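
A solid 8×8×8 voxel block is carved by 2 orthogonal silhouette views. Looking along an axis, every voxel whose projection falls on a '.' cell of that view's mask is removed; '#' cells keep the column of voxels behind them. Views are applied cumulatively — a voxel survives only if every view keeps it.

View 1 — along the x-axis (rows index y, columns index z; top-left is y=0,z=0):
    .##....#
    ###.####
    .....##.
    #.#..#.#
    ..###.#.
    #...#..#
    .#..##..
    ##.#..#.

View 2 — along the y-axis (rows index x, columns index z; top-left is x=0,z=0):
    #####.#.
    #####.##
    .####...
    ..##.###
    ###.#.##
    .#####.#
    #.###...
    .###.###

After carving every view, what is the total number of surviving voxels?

|visual hull| = 162

initial block: 8^3 = 512
carve view 1 (along x, YZ-mask fill 30/64): 240 voxels remain
carve view 2 (along y, XZ-mask fill 44/64): 162 voxels remain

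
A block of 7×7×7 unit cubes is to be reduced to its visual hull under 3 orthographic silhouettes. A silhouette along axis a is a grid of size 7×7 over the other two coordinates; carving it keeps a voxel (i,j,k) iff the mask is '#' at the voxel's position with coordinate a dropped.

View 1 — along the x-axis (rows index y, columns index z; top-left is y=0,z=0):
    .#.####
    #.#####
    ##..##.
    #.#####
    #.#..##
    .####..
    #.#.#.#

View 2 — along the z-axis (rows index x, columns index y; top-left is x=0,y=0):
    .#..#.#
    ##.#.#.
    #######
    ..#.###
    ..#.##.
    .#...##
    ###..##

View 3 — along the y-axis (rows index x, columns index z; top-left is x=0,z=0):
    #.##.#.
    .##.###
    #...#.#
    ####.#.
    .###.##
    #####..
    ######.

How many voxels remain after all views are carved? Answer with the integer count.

90 voxels

full grid |V| = 343
  1. axis=0 (YZ plane), |mask|=33  ⇒  voxels=231
  2. axis=2 (XY plane), |mask|=29  ⇒  voxels=133
  3. axis=1 (XZ plane), |mask|=33  ⇒  voxels=90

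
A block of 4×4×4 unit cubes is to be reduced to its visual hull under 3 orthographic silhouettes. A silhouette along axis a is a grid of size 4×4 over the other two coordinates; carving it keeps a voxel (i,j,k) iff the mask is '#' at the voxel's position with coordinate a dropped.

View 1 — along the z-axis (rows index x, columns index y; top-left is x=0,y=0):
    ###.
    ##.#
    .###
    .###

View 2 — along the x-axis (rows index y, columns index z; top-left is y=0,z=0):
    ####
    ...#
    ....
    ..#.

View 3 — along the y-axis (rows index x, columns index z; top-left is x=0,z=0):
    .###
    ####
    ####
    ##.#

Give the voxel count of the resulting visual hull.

voxel count = 13

full grid |V| = 64
  1. axis=2 (XY plane), |mask|=12  ⇒  voxels=48
  2. axis=0 (YZ plane), |mask|=6  ⇒  voxels=15
  3. axis=1 (XZ plane), |mask|=14  ⇒  voxels=13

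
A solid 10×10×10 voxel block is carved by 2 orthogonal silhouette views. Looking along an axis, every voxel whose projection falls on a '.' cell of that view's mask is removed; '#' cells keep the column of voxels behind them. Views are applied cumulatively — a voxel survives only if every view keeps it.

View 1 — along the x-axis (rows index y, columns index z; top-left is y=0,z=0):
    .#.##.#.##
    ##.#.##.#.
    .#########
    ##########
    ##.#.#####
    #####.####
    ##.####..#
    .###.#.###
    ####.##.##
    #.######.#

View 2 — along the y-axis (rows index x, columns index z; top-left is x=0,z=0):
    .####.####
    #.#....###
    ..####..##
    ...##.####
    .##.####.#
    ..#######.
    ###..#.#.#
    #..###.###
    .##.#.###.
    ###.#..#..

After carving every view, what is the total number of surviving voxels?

start: 10×10×10 = 1000 voxels
V1 x: intersect with YZ mask (78 set) -- 780 left
V2 y: intersect with XZ mask (63 set) -- 477 left

|visual hull| = 477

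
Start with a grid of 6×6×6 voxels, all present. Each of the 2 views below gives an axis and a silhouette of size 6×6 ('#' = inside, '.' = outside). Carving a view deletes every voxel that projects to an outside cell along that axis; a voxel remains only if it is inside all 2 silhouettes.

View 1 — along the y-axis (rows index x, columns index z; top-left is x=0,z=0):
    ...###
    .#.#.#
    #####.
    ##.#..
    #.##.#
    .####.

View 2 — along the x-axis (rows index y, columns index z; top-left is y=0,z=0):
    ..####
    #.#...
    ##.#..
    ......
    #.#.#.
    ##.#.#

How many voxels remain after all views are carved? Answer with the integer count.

before carving: 216 voxels (6×6×6)
after view 1 [y-axis, 22 of 36 cells solid] → remaining = 132
after view 2 [x-axis, 16 of 36 cells solid] → remaining = 59

remaining voxels: 59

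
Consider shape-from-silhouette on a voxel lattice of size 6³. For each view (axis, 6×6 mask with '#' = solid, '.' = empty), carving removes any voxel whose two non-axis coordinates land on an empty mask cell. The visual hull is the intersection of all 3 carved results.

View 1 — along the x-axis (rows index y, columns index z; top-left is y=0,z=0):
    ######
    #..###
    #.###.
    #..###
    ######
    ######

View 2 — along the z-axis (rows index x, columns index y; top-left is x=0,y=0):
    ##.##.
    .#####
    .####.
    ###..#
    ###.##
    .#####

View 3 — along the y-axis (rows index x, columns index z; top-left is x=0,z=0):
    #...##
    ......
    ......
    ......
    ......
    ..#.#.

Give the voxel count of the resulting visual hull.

|visual hull| = 20

full grid |V| = 216
carve view 1 (along x, YZ-mask fill 30/36): 180 voxels remain
carve view 2 (along z, XY-mask fill 27/36): 132 voxels remain
carve view 3 (along y, XZ-mask fill 5/36): 20 voxels remain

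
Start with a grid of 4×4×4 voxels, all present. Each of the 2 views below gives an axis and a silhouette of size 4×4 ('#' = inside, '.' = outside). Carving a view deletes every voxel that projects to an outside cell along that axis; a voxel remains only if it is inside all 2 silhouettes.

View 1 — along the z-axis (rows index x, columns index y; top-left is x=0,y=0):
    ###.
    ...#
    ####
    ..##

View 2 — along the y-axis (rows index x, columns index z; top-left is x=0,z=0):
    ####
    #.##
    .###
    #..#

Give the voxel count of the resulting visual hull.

start: 4×4×4 = 64 voxels
  1. axis=2 (XY plane), |mask|=10  ⇒  voxels=40
  2. axis=1 (XZ plane), |mask|=12  ⇒  voxels=31

|visual hull| = 31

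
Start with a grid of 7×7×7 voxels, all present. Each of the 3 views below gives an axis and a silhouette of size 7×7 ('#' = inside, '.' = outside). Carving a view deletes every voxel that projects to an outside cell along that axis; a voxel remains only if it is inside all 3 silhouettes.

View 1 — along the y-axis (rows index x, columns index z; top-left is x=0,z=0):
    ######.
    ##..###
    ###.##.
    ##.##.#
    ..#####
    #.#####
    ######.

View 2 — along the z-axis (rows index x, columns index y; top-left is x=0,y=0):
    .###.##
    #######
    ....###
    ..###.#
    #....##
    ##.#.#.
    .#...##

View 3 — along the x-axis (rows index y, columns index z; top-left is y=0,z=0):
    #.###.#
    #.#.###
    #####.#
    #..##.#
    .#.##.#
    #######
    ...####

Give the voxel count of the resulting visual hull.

remaining voxels: 117

initial block: 7^3 = 343
carve view 1 (along y, XZ-mask fill 38/49): 266 voxels remain
carve view 2 (along z, XY-mask fill 29/49): 157 voxels remain
carve view 3 (along x, YZ-mask fill 35/49): 117 voxels remain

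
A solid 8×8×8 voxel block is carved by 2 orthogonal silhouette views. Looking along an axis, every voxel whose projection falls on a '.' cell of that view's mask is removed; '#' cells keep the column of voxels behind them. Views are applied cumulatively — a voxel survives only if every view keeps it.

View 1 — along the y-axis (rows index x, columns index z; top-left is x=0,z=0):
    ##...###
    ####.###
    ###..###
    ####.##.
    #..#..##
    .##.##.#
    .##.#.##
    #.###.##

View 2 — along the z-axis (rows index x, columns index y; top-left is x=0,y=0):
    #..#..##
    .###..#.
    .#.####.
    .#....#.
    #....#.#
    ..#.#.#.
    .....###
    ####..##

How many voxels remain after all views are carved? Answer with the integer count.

before carving: 512 voxels (8×8×8)
[1] y-view keeps 44 columns → grid now 352
[2] z-view keeps 30 columns → grid now 168

voxel count = 168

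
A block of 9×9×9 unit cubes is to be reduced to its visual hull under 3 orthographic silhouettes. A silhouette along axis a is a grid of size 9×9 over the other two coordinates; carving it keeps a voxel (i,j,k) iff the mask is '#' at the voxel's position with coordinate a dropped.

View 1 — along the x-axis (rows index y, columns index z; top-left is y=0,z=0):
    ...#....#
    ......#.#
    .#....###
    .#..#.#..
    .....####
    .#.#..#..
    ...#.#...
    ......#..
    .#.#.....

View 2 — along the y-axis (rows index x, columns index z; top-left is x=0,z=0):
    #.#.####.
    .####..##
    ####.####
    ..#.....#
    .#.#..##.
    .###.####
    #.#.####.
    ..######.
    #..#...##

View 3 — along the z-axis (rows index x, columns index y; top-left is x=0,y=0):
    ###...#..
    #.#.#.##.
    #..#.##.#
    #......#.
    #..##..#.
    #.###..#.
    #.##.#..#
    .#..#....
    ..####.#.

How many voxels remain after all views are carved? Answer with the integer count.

|visual hull| = 57

before carving: 729 voxels (9×9×9)
  1. axis=0 (YZ plane), |mask|=23  ⇒  voxels=207
  2. axis=1 (XZ plane), |mask|=49  ⇒  voxels=126
  3. axis=2 (XY plane), |mask|=37  ⇒  voxels=57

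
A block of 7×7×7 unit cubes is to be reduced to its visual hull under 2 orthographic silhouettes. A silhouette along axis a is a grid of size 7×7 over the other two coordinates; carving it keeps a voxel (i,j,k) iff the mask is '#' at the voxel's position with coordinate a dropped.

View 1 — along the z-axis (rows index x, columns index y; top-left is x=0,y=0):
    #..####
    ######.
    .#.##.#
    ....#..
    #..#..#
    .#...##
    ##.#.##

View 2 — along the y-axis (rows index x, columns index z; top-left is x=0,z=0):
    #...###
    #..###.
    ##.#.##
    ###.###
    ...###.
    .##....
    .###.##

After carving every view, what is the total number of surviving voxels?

110 voxels

full grid |V| = 343
step 1: project along z, AND mask (27/49) → |grid| = 189
step 2: project along y, AND mask (29/49) → |grid| = 110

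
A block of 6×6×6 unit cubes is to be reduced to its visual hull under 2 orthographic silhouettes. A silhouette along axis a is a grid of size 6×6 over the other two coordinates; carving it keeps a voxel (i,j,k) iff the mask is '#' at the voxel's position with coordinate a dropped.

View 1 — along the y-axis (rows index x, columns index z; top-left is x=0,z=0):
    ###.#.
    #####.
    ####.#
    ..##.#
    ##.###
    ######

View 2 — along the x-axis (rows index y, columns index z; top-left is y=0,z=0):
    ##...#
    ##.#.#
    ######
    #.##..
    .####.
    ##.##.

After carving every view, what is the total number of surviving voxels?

before carving: 216 voxels (6×6×6)
step 1: project along y, AND mask (28/36) → |grid| = 168
step 2: project along x, AND mask (24/36) → |grid| = 114

|visual hull| = 114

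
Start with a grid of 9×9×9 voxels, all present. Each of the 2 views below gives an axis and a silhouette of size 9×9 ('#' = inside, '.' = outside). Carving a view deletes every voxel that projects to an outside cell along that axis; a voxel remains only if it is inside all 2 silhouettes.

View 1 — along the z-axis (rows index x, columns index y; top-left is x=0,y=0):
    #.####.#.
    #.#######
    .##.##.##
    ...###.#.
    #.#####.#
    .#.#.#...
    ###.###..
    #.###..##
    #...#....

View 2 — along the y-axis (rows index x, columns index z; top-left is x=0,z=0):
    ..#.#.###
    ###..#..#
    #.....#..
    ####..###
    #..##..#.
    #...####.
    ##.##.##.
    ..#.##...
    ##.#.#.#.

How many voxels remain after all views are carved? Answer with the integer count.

voxel count = 217

start: 9×9×9 = 729 voxels
  1. axis=2 (XY plane), |mask|=48  ⇒  voxels=432
  2. axis=1 (XZ plane), |mask|=42  ⇒  voxels=217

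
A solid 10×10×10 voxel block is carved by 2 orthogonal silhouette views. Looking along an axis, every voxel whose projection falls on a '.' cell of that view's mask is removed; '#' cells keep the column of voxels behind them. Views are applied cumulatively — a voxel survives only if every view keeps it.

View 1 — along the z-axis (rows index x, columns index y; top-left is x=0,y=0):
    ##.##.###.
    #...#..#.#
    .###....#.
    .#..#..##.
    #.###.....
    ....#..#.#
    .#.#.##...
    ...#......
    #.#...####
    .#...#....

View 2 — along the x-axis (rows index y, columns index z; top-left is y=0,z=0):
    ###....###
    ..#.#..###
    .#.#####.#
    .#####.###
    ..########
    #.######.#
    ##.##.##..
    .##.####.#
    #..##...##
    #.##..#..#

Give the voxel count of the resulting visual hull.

voxel count = 254

before carving: 1000 voxels (10×10×10)
carve view 1 (along z, XY-mask fill 39/100): 390 voxels remain
carve view 2 (along x, YZ-mask fill 65/100): 254 voxels remain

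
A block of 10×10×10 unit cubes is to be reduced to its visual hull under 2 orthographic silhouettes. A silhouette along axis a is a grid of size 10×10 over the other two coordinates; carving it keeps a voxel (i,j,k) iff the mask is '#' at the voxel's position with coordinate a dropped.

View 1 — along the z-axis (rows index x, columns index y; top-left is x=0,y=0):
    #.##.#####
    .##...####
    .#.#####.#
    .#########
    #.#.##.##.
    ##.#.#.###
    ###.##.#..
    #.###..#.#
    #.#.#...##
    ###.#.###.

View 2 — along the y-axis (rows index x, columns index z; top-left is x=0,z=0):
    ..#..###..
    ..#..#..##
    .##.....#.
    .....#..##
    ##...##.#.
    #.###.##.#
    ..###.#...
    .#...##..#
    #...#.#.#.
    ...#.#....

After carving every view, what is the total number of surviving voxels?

start: 10×10×10 = 1000 voxels
after view 1 [z-axis, 67 of 100 cells solid] → remaining = 670
after view 2 [y-axis, 40 of 100 cells solid] → remaining = 265

voxel count = 265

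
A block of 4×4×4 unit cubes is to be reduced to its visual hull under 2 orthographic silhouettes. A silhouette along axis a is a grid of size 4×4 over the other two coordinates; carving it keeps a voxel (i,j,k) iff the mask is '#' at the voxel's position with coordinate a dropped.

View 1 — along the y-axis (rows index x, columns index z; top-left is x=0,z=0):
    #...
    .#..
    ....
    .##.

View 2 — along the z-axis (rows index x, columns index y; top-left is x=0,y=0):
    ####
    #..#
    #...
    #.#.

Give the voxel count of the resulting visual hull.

initial block: 4^3 = 64
step 1: project along y, AND mask (4/16) → |grid| = 16
step 2: project along z, AND mask (9/16) → |grid| = 10

voxel count = 10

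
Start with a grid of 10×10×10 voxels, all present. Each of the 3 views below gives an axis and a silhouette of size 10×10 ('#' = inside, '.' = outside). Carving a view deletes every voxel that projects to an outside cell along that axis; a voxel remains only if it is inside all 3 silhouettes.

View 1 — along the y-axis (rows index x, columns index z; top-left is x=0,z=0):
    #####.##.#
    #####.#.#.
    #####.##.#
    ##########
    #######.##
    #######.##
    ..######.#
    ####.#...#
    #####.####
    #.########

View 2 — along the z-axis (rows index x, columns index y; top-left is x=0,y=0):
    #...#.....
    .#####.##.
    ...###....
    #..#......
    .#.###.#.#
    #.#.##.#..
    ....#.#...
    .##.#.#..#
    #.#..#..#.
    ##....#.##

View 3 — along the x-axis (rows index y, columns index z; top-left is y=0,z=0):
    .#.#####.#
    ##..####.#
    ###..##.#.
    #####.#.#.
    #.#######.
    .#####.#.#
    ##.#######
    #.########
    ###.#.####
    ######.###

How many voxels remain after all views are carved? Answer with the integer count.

full grid |V| = 1000
step 1: project along y, AND mask (82/100) → |grid| = 820
step 2: project along z, AND mask (41/100) → |grid| = 333
step 3: project along x, AND mask (77/100) → |grid| = 252

voxel count = 252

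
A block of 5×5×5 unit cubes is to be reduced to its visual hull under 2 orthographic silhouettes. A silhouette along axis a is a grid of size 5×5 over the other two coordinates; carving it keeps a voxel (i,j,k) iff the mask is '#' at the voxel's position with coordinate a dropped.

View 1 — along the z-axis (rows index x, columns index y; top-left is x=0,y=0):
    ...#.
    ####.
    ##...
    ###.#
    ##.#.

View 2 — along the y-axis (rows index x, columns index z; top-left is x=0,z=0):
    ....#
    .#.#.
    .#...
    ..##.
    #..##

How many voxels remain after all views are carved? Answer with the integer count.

before carving: 125 voxels (5×5×5)
after view 1 [z-axis, 14 of 25 cells solid] → remaining = 70
after view 2 [y-axis, 9 of 25 cells solid] → remaining = 28

remaining voxels: 28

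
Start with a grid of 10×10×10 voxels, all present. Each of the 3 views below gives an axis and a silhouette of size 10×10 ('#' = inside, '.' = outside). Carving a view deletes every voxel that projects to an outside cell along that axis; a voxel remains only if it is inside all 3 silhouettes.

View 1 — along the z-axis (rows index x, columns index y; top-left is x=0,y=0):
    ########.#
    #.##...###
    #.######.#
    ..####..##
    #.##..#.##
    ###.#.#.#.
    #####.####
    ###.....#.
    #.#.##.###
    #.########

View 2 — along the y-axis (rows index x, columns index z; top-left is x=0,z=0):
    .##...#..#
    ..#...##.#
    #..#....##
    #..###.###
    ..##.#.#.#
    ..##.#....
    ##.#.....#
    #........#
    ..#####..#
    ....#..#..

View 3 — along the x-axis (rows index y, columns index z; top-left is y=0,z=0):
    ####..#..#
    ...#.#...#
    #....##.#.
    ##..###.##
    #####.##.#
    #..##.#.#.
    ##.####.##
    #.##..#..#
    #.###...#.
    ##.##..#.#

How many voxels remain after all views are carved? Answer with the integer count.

full grid |V| = 1000
carve view 1 (along z, XY-mask fill 70/100): 700 voxels remain
carve view 2 (along y, XZ-mask fill 41/100): 286 voxels remain
carve view 3 (along x, YZ-mask fill 57/100): 173 voxels remain

voxel count = 173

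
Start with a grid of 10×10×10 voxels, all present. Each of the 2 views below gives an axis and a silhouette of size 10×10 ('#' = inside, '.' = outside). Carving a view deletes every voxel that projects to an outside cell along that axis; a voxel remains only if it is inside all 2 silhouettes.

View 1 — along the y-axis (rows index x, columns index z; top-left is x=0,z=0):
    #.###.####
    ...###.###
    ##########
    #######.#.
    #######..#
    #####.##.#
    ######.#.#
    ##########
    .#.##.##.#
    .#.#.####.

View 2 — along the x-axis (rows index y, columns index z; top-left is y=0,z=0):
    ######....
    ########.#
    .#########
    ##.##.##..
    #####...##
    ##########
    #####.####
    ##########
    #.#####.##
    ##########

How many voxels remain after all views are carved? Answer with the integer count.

remaining voxels: 663

initial block: 10^3 = 1000
after view 1 [y-axis, 78 of 100 cells solid] → remaining = 780
after view 2 [x-axis, 84 of 100 cells solid] → remaining = 663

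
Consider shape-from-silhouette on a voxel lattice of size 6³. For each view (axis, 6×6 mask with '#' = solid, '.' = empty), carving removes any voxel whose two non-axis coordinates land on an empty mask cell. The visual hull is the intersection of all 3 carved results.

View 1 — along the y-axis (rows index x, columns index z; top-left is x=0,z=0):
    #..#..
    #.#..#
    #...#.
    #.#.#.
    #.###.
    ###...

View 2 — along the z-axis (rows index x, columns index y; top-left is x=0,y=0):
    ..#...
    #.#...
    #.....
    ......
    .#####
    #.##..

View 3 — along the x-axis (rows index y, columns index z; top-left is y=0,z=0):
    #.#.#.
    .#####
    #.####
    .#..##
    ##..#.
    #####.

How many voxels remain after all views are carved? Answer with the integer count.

|visual hull| = 28

full grid |V| = 216
step 1: project along y, AND mask (17/36) → |grid| = 102
step 2: project along z, AND mask (12/36) → |grid| = 39
step 3: project along x, AND mask (24/36) → |grid| = 28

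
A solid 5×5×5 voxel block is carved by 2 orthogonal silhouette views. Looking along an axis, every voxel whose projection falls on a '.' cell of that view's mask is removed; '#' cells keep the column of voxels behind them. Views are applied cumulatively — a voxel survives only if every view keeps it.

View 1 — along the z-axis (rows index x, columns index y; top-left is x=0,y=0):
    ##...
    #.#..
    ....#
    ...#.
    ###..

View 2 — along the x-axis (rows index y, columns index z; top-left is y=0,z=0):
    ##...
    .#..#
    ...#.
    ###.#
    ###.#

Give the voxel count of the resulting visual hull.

before carving: 125 voxels (5×5×5)
step 1: project along z, AND mask (9/25) → |grid| = 45
step 2: project along x, AND mask (13/25) → |grid| = 20

20 voxels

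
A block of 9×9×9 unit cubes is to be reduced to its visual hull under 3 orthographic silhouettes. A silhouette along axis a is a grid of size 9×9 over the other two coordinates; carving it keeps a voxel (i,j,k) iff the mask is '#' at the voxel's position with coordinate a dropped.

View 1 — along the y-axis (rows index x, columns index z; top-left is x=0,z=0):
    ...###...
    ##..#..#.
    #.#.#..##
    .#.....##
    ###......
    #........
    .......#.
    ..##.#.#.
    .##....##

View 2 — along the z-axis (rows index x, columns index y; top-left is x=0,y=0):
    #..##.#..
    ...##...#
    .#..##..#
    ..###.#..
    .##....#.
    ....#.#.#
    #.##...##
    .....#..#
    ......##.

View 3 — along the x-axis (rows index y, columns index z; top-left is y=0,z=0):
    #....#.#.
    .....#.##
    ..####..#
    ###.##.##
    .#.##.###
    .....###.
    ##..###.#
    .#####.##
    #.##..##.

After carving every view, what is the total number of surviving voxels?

before carving: 729 voxels (9×9×9)
step 1: project along y, AND mask (28/81) → |grid| = 252
step 2: project along z, AND mask (30/81) → |grid| = 89
step 3: project along x, AND mask (45/81) → |grid| = 54

voxel count = 54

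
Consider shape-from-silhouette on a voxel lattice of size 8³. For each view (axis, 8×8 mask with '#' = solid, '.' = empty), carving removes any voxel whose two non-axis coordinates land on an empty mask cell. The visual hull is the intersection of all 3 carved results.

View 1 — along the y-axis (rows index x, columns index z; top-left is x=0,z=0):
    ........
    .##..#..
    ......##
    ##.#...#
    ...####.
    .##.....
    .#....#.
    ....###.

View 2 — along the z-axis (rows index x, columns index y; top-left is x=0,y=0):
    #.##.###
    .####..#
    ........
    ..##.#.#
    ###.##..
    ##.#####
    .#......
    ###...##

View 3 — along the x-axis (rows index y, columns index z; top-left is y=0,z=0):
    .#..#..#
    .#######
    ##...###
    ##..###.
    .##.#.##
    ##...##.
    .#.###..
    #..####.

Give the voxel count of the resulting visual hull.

initial block: 8^3 = 512
V1 y: intersect with XZ mask (20 set) -- 160 left
V2 z: intersect with XY mask (33 set) -- 82 left
V3 x: intersect with YZ mask (38 set) -- 51 left

51 voxels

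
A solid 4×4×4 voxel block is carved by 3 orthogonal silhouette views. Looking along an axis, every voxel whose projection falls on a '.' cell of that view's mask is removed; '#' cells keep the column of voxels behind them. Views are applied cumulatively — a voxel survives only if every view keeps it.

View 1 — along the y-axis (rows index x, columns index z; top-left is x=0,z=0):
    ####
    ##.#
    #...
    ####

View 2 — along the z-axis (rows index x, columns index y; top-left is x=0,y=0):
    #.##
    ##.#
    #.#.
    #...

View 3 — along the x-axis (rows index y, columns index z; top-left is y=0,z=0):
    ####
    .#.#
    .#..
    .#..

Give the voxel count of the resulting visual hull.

remaining voxels: 17

initial block: 4^3 = 64
[1] y-view keeps 12 columns → grid now 48
[2] z-view keeps 9 columns → grid now 27
[3] x-view keeps 8 columns → grid now 17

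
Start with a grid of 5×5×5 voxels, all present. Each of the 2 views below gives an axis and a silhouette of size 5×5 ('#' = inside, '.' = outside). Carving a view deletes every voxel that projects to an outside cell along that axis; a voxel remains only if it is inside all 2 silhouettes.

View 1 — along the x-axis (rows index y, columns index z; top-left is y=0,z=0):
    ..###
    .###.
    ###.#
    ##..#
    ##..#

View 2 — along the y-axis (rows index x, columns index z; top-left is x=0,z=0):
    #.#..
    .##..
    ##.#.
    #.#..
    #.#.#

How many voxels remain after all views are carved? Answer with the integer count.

initial block: 5^3 = 125
  1. axis=0 (YZ plane), |mask|=16  ⇒  voxels=80
  2. axis=1 (XZ plane), |mask|=12  ⇒  voxels=38

38 voxels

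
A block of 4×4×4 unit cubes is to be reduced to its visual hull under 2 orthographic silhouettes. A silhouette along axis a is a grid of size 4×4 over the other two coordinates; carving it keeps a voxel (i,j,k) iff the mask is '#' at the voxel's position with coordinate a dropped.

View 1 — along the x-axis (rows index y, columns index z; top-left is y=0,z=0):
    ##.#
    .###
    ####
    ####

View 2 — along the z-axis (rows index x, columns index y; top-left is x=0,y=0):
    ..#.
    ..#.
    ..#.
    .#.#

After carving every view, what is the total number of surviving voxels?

initial block: 4^3 = 64
carve view 1 (along x, YZ-mask fill 14/16): 56 voxels remain
carve view 2 (along z, XY-mask fill 5/16): 19 voxels remain

voxel count = 19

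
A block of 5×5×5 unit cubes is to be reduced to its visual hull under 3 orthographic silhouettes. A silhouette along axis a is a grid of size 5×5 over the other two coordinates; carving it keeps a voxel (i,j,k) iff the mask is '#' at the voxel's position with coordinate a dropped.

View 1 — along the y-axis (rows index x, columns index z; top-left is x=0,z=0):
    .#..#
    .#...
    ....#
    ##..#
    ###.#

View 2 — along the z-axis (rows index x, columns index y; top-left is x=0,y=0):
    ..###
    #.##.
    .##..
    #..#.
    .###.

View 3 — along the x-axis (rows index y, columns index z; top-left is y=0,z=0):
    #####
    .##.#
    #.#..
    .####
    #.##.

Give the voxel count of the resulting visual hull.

|visual hull| = 18

before carving: 125 voxels (5×5×5)
  1. axis=1 (XZ plane), |mask|=11  ⇒  voxels=55
  2. axis=2 (XY plane), |mask|=13  ⇒  voxels=29
  3. axis=0 (YZ plane), |mask|=17  ⇒  voxels=18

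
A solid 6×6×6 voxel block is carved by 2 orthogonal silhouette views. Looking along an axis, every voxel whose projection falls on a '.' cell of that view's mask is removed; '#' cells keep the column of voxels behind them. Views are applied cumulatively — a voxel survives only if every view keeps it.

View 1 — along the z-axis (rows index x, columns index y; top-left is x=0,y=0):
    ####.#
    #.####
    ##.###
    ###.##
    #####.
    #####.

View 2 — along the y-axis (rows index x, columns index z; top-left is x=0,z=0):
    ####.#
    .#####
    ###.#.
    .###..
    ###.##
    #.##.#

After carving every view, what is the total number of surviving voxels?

start: 6×6×6 = 216 voxels
carve view 1 (along z, XY-mask fill 30/36): 180 voxels remain
carve view 2 (along y, XZ-mask fill 26/36): 130 voxels remain

voxel count = 130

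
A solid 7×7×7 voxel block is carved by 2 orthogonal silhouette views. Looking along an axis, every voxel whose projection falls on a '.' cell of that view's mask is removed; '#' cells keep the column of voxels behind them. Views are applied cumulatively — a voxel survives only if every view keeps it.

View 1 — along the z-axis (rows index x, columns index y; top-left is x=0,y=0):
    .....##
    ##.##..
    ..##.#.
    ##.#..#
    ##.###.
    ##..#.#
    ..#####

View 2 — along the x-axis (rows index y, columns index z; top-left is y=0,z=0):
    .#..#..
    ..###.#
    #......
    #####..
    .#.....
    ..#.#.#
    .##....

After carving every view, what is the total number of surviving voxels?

remaining voxels: 75

before carving: 343 voxels (7×7×7)
[1] z-view keeps 27 columns → grid now 189
[2] x-view keeps 18 columns → grid now 75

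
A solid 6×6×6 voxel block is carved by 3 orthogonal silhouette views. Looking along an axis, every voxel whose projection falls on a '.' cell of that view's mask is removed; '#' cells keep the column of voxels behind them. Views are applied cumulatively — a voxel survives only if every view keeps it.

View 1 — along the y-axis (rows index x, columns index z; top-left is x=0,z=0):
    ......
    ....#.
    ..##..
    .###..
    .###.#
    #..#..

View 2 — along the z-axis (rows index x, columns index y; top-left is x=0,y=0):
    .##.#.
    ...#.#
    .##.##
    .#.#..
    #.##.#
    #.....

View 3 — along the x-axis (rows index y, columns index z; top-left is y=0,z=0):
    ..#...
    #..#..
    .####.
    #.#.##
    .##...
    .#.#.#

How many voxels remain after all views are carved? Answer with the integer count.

initial block: 6^3 = 216
after view 1 [y-axis, 12 of 36 cells solid] → remaining = 72
after view 2 [z-axis, 16 of 36 cells solid] → remaining = 34
after view 3 [x-axis, 16 of 36 cells solid] → remaining = 17

voxel count = 17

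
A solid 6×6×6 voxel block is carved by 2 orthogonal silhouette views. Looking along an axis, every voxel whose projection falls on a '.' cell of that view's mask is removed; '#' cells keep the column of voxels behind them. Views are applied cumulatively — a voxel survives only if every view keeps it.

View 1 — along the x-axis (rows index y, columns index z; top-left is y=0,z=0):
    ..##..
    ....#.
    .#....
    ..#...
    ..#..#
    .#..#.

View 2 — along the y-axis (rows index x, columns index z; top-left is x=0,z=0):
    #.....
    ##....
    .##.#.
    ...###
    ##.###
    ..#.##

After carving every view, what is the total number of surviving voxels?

full grid |V| = 216
[1] x-view keeps 9 columns → grid now 54
[2] y-view keeps 17 columns → grid now 25

25 voxels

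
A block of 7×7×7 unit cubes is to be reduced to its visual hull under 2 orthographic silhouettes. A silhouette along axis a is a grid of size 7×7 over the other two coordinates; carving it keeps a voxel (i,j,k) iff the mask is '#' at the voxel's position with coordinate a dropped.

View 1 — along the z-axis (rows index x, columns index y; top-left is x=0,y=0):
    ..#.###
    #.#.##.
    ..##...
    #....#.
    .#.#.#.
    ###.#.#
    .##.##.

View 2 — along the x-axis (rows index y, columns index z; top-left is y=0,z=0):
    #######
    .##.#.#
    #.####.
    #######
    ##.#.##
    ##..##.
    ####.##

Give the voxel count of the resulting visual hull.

|visual hull| = 124

full grid |V| = 343
  1. axis=2 (XY plane), |mask|=24  ⇒  voxels=168
  2. axis=0 (YZ plane), |mask|=38  ⇒  voxels=124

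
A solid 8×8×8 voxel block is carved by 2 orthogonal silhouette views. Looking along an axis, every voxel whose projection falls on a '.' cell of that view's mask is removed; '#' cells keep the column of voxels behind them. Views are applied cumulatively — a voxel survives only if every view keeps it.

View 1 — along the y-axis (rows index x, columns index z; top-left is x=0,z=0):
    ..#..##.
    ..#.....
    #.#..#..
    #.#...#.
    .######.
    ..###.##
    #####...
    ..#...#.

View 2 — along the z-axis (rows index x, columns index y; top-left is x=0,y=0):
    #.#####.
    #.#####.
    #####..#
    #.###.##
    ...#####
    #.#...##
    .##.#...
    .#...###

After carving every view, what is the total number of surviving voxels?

voxel count = 133

full grid |V| = 512
after view 1 [y-axis, 28 of 64 cells solid] → remaining = 224
after view 2 [z-axis, 40 of 64 cells solid] → remaining = 133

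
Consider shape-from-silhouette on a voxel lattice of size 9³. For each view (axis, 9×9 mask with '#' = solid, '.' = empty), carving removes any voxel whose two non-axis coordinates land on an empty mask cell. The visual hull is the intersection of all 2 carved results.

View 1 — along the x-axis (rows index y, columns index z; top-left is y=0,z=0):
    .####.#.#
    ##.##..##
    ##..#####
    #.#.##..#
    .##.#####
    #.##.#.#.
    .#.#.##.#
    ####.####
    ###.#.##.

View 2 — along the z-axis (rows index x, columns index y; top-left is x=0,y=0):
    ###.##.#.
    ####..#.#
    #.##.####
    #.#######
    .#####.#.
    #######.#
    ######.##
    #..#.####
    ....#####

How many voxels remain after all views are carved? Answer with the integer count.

366 voxels

before carving: 729 voxels (9×9×9)
step 1: project along x, AND mask (55/81) → |grid| = 495
step 2: project along z, AND mask (60/81) → |grid| = 366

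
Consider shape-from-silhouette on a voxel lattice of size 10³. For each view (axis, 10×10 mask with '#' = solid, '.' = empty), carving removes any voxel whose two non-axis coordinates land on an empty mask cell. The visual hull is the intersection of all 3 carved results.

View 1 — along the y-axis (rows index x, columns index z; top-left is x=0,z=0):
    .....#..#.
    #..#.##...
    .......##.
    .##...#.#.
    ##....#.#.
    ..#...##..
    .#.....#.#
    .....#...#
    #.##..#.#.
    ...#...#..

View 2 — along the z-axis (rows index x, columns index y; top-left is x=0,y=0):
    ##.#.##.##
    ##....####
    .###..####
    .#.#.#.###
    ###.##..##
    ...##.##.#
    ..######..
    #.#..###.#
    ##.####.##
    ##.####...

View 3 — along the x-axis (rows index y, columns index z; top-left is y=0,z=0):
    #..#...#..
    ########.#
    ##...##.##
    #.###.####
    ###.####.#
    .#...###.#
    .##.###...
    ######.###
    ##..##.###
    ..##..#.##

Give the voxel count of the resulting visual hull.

full grid |V| = 1000
carve view 1 (along y, XZ-mask fill 31/100): 310 voxels remain
carve view 2 (along z, XY-mask fill 64/100): 201 voxels remain
carve view 3 (along x, YZ-mask fill 65/100): 130 voxels remain

|visual hull| = 130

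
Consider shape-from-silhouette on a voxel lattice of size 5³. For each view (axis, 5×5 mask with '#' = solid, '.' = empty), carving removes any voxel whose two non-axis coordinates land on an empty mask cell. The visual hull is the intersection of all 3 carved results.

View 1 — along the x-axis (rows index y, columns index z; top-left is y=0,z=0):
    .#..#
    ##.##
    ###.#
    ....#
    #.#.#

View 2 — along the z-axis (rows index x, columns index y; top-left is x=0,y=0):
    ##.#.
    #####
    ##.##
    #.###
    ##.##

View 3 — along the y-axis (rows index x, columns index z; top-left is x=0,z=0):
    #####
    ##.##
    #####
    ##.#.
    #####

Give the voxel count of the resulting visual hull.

full grid |V| = 125
[1] x-view keeps 14 columns → grid now 70
[2] z-view keeps 20 columns → grid now 51
[3] y-view keeps 22 columns → grid now 43

voxel count = 43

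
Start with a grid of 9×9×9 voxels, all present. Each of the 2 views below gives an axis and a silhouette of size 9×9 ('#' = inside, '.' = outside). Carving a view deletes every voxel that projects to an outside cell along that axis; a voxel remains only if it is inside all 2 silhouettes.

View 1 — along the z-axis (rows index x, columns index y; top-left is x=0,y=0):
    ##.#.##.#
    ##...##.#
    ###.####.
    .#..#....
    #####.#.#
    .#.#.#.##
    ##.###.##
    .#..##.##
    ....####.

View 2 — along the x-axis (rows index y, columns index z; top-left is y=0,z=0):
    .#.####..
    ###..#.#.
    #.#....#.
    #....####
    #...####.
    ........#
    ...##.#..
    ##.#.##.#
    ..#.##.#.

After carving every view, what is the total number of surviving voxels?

197 voxels

before carving: 729 voxels (9×9×9)
[1] z-view keeps 48 columns → grid now 432
[2] x-view keeps 37 columns → grid now 197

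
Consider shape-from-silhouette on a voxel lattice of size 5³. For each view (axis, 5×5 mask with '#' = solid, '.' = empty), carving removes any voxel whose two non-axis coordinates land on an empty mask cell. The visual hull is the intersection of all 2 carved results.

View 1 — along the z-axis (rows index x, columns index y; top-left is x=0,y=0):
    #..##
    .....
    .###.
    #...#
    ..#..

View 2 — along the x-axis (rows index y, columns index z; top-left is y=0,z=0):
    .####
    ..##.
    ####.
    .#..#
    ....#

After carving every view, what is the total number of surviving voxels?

24 voxels

initial block: 5^3 = 125
after view 1 [z-axis, 9 of 25 cells solid] → remaining = 45
after view 2 [x-axis, 13 of 25 cells solid] → remaining = 24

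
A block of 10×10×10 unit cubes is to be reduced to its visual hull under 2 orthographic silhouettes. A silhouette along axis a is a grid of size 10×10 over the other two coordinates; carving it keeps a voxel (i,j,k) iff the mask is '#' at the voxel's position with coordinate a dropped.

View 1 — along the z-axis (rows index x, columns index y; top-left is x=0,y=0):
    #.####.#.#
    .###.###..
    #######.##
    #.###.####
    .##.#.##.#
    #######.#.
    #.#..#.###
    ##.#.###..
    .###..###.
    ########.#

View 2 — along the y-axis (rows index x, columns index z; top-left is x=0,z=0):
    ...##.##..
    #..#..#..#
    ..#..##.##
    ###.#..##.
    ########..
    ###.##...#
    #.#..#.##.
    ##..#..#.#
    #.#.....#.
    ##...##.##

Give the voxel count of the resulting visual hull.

initial block: 10^3 = 1000
after view 1 [z-axis, 71 of 100 cells solid] → remaining = 710
after view 2 [y-axis, 52 of 100 cells solid] → remaining = 373

373 voxels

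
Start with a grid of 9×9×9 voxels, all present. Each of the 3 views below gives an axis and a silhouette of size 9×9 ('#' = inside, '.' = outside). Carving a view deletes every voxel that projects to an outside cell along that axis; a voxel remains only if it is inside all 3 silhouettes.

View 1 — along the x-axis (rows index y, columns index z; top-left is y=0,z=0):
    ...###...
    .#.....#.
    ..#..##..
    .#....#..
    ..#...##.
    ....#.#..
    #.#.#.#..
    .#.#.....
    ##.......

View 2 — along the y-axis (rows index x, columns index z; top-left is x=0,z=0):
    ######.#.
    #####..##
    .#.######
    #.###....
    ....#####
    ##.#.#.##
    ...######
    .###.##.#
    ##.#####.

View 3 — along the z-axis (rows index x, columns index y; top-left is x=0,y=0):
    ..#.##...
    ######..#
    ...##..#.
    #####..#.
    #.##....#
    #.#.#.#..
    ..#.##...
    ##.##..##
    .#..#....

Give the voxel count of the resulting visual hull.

before carving: 729 voxels (9×9×9)
  1. axis=0 (YZ plane), |mask|=23  ⇒  voxels=207
  2. axis=1 (XZ plane), |mask|=55  ⇒  voxels=136
  3. axis=2 (XY plane), |mask|=38  ⇒  voxels=57

|visual hull| = 57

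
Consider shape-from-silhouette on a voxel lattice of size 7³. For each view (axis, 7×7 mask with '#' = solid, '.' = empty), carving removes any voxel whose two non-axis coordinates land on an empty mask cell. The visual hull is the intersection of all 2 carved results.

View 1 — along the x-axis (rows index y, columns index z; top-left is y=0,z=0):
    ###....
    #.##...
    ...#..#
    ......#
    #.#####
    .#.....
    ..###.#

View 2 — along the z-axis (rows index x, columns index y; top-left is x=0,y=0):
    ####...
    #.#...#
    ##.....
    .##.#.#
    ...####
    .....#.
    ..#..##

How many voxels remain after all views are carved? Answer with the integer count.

59 voxels

start: 7×7×7 = 343 voxels
V1 x: intersect with YZ mask (20 set) -- 140 left
V2 z: intersect with XY mask (21 set) -- 59 left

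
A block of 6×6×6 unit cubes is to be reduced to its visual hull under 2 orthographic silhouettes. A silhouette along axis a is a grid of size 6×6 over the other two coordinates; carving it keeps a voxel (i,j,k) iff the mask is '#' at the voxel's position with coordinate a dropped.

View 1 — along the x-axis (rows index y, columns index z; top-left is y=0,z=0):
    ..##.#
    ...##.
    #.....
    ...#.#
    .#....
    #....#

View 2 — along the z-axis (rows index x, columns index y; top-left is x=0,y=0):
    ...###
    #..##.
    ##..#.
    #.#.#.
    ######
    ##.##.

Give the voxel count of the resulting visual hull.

before carving: 216 voxels (6×6×6)
V1 x: intersect with YZ mask (11 set) -- 66 left
V2 z: intersect with XY mask (22 set) -- 41 left

remaining voxels: 41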